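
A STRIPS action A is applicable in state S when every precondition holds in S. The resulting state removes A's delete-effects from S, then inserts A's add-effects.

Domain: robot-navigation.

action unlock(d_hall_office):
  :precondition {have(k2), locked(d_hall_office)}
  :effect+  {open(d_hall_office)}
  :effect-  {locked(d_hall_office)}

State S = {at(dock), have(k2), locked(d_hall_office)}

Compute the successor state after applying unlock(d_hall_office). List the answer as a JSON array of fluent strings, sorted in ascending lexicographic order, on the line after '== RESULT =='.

Progress:
  pre ⊆ S: {have(k2), locked(d_hall_office)} ⊆ S  — applicable
  S \ del = {at(dock), have(k2)}
  ∪ add   = {at(dock), have(k2), open(d_hall_office)}

== RESULT ==
["at(dock)", "have(k2)", "open(d_hall_office)"]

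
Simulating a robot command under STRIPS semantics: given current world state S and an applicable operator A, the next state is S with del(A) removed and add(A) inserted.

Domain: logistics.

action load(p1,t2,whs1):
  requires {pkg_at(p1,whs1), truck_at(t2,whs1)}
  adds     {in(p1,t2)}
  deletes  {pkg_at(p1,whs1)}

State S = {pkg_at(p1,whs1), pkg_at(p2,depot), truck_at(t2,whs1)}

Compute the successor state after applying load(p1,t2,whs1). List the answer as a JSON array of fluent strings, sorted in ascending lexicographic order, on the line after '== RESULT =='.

Compute (S \ del) ∪ add:
  pre ⊆ S: {pkg_at(p1,whs1), truck_at(t2,whs1)} ⊆ S  — applicable
  S \ del = {pkg_at(p2,depot), truck_at(t2,whs1)}
  ∪ add   = {in(p1,t2), pkg_at(p2,depot), truck_at(t2,whs1)}

== RESULT ==
["in(p1,t2)", "pkg_at(p2,depot)", "truck_at(t2,whs1)"]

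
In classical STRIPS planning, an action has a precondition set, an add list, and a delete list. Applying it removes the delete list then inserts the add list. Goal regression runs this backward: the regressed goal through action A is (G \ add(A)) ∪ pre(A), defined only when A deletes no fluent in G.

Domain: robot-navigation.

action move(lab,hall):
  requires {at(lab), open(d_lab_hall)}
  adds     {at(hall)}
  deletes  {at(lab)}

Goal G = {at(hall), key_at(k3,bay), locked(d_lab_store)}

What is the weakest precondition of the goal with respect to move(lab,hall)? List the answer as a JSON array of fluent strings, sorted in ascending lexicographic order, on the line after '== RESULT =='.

Compute (G \ add) ∪ pre:
  G ∩ del = {}  (empty — regression defined)
  G \ add = {at(hall), key_at(k3,bay), locked(d_lab_store)} \ {at(hall)} = {key_at(k3,bay), locked(d_lab_store)}
  ∪ pre   = {key_at(k3,bay), locked(d_lab_store)} ∪ {at(lab), open(d_lab_hall)}
          = {at(lab), key_at(k3,bay), locked(d_lab_store), open(d_lab_hall)}

== RESULT ==
["at(lab)", "key_at(k3,bay)", "locked(d_lab_store)", "open(d_lab_hall)"]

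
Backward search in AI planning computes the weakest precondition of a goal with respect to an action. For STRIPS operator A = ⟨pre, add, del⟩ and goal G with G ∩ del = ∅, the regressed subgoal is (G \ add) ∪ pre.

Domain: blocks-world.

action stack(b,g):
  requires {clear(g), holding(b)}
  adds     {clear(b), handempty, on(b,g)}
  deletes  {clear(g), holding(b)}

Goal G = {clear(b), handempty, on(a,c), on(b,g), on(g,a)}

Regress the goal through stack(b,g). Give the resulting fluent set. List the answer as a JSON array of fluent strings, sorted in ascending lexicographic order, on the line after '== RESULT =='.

Compute (G \ add) ∪ pre:
  G ∩ del = {}  (empty — regression defined)
  G \ add = {clear(b), handempty, on(a,c), on(b,g), on(g,a)} \ {clear(b), handempty, on(b,g)} = {on(a,c), on(g,a)}
  ∪ pre   = {on(a,c), on(g,a)} ∪ {clear(g), holding(b)}
          = {clear(g), holding(b), on(a,c), on(g,a)}

== RESULT ==
["clear(g)", "holding(b)", "on(a,c)", "on(g,a)"]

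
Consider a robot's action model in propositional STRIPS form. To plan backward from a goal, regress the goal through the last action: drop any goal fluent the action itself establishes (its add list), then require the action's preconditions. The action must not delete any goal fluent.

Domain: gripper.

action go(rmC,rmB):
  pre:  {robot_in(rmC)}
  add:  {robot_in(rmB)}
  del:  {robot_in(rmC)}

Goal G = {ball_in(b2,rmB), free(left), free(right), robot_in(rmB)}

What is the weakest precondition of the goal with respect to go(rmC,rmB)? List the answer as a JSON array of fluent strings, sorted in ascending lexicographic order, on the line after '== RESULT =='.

Regress:
  G ∩ del = {}  (empty — regression defined)
  G \ add = {ball_in(b2,rmB), free(left), free(right), robot_in(rmB)} \ {robot_in(rmB)} = {ball_in(b2,rmB), free(left), free(right)}
  ∪ pre   = {ball_in(b2,rmB), free(left), free(right)} ∪ {robot_in(rmC)}
          = {ball_in(b2,rmB), free(left), free(right), robot_in(rmC)}

== RESULT ==
["ball_in(b2,rmB)", "free(left)", "free(right)", "robot_in(rmC)"]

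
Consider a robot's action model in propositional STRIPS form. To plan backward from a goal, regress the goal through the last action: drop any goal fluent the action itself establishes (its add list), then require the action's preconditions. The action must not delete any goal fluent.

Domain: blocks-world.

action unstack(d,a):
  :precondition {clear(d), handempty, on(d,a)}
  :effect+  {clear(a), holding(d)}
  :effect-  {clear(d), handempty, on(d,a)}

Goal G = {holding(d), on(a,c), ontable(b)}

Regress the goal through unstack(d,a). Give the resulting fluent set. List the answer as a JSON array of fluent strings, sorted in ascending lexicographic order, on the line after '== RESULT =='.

Regress:
  G ∩ del = {}  (empty — regression defined)
  G \ add = {holding(d), on(a,c), ontable(b)} \ {clear(a), holding(d)} = {on(a,c), ontable(b)}
  ∪ pre   = {on(a,c), ontable(b)} ∪ {clear(d), handempty, on(d,a)}
          = {clear(d), handempty, on(a,c), on(d,a), ontable(b)}

== RESULT ==
["clear(d)", "handempty", "on(a,c)", "on(d,a)", "ontable(b)"]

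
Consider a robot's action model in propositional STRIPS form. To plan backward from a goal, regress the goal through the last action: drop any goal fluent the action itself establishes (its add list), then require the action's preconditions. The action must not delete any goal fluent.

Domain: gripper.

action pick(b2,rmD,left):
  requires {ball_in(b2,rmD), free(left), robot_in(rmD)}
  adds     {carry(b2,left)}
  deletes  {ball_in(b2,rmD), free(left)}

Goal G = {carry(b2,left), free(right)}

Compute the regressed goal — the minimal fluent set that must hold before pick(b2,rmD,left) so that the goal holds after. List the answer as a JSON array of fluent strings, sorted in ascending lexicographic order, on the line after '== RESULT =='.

Regress:
  G ∩ del = {}  (empty — regression defined)
  G \ add = {carry(b2,left), free(right)} \ {carry(b2,left)} = {free(right)}
  ∪ pre   = {free(right)} ∪ {ball_in(b2,rmD), free(left), robot_in(rmD)}
          = {ball_in(b2,rmD), free(left), free(right), robot_in(rmD)}

== RESULT ==
["ball_in(b2,rmD)", "free(left)", "free(right)", "robot_in(rmD)"]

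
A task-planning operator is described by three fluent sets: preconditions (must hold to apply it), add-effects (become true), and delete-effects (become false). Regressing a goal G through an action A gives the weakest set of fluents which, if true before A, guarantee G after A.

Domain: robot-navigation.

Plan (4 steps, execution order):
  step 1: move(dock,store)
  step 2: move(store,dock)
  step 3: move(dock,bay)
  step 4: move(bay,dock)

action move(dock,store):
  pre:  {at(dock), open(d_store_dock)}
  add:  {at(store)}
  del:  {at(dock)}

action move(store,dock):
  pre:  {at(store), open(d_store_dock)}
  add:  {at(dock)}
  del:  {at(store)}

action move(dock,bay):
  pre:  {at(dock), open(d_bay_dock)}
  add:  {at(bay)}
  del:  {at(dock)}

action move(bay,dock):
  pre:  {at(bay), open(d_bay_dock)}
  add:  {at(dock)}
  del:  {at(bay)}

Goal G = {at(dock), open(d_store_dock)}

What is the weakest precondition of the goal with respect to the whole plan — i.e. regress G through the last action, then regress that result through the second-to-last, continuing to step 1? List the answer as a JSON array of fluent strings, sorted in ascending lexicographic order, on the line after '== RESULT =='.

Regress step by step:
  through step 4 (move(bay,dock)): drop {at(dock)}, keep {open(d_store_dock)}, require {at(bay), open(d_bay_dock)}
    → {at(bay), open(d_bay_dock), open(d_store_dock)}
  through step 3 (move(dock,bay)): drop {at(bay)}, keep {open(d_bay_dock), open(d_store_dock)}, require {at(dock), open(d_bay_dock)}
    → {at(dock), open(d_bay_dock), open(d_store_dock)}
  through step 2 (move(store,dock)): drop {at(dock)}, keep {open(d_bay_dock), open(d_store_dock)}, require {at(store), open(d_store_dock)}
    → {at(store), open(d_bay_dock), open(d_store_dock)}
  through step 1 (move(dock,store)): drop {at(store)}, keep {open(d_bay_dock), open(d_store_dock)}, require {at(dock), open(d_store_dock)}
    → {at(dock), open(d_bay_dock), open(d_store_dock)}

== RESULT ==
["at(dock)", "open(d_bay_dock)", "open(d_store_dock)"]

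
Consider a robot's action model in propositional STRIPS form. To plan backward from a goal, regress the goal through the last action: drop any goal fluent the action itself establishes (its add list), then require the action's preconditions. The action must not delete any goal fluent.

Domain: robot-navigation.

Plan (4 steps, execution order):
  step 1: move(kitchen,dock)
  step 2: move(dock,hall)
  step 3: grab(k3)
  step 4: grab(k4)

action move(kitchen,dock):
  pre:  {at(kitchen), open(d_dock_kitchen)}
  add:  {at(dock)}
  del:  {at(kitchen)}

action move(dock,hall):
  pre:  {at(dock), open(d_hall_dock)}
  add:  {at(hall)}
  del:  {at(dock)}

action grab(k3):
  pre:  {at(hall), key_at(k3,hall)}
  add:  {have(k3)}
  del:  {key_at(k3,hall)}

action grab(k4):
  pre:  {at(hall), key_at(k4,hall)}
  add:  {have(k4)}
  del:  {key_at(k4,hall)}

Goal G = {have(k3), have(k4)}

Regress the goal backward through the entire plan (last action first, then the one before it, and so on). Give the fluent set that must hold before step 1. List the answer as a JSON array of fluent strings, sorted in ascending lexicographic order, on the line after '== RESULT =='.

Work backward from the goal:
  through step 4 (grab(k4)): drop {have(k4)}, keep {have(k3)}, require {at(hall), key_at(k4,hall)}
    → {at(hall), have(k3), key_at(k4,hall)}
  through step 3 (grab(k3)): drop {have(k3)}, keep {at(hall), key_at(k4,hall)}, require {at(hall), key_at(k3,hall)}
    → {at(hall), key_at(k3,hall), key_at(k4,hall)}
  through step 2 (move(dock,hall)): drop {at(hall)}, keep {key_at(k3,hall), key_at(k4,hall)}, require {at(dock), open(d_hall_dock)}
    → {at(dock), key_at(k3,hall), key_at(k4,hall), open(d_hall_dock)}
  through step 1 (move(kitchen,dock)): drop {at(dock)}, keep {key_at(k3,hall), key_at(k4,hall), open(d_hall_dock)}, require {at(kitchen), open(d_dock_kitchen)}
    → {at(kitchen), key_at(k3,hall), key_at(k4,hall), open(d_dock_kitchen), open(d_hall_dock)}

== RESULT ==
["at(kitchen)", "key_at(k3,hall)", "key_at(k4,hall)", "open(d_dock_kitchen)", "open(d_hall_dock)"]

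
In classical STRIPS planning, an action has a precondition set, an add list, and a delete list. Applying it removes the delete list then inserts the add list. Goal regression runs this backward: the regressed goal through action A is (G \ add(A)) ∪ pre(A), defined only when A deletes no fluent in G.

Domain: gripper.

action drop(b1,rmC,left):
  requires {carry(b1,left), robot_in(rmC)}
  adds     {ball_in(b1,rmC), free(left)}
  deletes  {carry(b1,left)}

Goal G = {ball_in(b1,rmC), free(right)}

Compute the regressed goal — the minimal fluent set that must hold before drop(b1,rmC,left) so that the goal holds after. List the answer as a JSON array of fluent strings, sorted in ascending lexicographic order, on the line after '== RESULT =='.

Compute (G \ add) ∪ pre:
  G ∩ del = {}  (empty — regression defined)
  G \ add = {ball_in(b1,rmC), free(right)} \ {ball_in(b1,rmC), free(left)} = {free(right)}
  ∪ pre   = {free(right)} ∪ {carry(b1,left), robot_in(rmC)}
          = {carry(b1,left), free(right), robot_in(rmC)}

== RESULT ==
["carry(b1,left)", "free(right)", "robot_in(rmC)"]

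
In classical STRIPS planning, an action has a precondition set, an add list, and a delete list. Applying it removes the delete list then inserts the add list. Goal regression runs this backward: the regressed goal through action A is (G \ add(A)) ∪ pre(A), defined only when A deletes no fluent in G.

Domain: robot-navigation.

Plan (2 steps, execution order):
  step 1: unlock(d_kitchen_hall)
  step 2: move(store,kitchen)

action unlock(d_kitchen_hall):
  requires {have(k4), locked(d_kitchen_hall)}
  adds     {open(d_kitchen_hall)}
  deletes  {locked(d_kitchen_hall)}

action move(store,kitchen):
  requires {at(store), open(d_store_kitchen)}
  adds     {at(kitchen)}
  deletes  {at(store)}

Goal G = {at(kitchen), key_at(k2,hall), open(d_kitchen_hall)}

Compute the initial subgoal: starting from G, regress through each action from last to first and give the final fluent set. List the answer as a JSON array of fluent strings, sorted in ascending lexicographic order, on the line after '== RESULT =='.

Regress step by step:
  through step 2 (move(store,kitchen)): drop {at(kitchen)}, keep {key_at(k2,hall), open(d_kitchen_hall)}, require {at(store), open(d_store_kitchen)}
    → {at(store), key_at(k2,hall), open(d_kitchen_hall), open(d_store_kitchen)}
  through step 1 (unlock(d_kitchen_hall)): drop {open(d_kitchen_hall)}, keep {at(store), key_at(k2,hall), open(d_store_kitchen)}, require {have(k4), locked(d_kitchen_hall)}
    → {at(store), have(k4), key_at(k2,hall), locked(d_kitchen_hall), open(d_store_kitchen)}

== RESULT ==
["at(store)", "have(k4)", "key_at(k2,hall)", "locked(d_kitchen_hall)", "open(d_store_kitchen)"]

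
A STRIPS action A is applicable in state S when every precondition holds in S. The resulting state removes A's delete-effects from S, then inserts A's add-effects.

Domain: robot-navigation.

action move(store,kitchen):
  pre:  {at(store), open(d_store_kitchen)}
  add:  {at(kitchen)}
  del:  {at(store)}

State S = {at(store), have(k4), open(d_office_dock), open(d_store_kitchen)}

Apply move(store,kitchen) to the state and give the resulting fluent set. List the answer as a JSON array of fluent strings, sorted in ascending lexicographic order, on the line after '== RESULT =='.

Progress:
  pre ⊆ S: {at(store), open(d_store_kitchen)} ⊆ S  — applicable
  S \ del = {have(k4), open(d_office_dock), open(d_store_kitchen)}
  ∪ add   = {at(kitchen), have(k4), open(d_office_dock), open(d_store_kitchen)}

== RESULT ==
["at(kitchen)", "have(k4)", "open(d_office_dock)", "open(d_store_kitchen)"]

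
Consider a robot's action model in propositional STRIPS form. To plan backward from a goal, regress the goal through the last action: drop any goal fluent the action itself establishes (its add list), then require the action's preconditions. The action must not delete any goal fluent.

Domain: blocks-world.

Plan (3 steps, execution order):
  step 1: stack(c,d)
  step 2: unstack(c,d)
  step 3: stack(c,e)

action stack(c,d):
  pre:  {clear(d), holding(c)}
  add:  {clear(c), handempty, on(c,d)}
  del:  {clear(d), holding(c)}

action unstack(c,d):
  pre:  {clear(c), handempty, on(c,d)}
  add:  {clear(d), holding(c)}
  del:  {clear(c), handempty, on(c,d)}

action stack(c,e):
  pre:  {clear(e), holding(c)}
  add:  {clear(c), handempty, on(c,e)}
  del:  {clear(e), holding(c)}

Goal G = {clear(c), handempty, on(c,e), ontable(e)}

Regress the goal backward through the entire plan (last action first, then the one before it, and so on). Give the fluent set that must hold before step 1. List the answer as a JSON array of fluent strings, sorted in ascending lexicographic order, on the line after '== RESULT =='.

Work backward from the goal:
  through step 3 (stack(c,e)): drop {clear(c), handempty, on(c,e)}, keep {ontable(e)}, require {clear(e), holding(c)}
    → {clear(e), holding(c), ontable(e)}
  through step 2 (unstack(c,d)): drop {holding(c)}, keep {clear(e), ontable(e)}, require {clear(c), handempty, on(c,d)}
    → {clear(c), clear(e), handempty, on(c,d), ontable(e)}
  through step 1 (stack(c,d)): drop {clear(c), handempty, on(c,d)}, keep {clear(e), ontable(e)}, require {clear(d), holding(c)}
    → {clear(d), clear(e), holding(c), ontable(e)}

== RESULT ==
["clear(d)", "clear(e)", "holding(c)", "ontable(e)"]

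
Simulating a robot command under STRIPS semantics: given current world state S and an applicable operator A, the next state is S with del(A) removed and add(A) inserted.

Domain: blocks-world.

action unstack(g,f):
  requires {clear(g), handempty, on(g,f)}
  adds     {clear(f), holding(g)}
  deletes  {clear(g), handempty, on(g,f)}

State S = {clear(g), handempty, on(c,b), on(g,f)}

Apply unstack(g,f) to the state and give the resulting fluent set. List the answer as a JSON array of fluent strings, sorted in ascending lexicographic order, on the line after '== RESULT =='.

Compute (S \ del) ∪ add:
  pre ⊆ S: {clear(g), handempty, on(g,f)} ⊆ S  — applicable
  S \ del = {on(c,b)}
  ∪ add   = {clear(f), holding(g), on(c,b)}

== RESULT ==
["clear(f)", "holding(g)", "on(c,b)"]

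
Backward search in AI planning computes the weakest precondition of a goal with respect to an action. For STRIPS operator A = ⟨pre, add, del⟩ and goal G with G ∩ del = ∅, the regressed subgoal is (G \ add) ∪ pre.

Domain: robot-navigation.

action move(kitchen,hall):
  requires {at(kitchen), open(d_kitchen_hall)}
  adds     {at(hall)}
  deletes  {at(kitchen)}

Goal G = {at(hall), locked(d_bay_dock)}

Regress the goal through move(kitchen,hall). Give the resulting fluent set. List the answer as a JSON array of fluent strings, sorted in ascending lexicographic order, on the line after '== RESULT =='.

Compute (G \ add) ∪ pre:
  G ∩ del = {}  (empty — regression defined)
  G \ add = {at(hall), locked(d_bay_dock)} \ {at(hall)} = {locked(d_bay_dock)}
  ∪ pre   = {locked(d_bay_dock)} ∪ {at(kitchen), open(d_kitchen_hall)}
          = {at(kitchen), locked(d_bay_dock), open(d_kitchen_hall)}

== RESULT ==
["at(kitchen)", "locked(d_bay_dock)", "open(d_kitchen_hall)"]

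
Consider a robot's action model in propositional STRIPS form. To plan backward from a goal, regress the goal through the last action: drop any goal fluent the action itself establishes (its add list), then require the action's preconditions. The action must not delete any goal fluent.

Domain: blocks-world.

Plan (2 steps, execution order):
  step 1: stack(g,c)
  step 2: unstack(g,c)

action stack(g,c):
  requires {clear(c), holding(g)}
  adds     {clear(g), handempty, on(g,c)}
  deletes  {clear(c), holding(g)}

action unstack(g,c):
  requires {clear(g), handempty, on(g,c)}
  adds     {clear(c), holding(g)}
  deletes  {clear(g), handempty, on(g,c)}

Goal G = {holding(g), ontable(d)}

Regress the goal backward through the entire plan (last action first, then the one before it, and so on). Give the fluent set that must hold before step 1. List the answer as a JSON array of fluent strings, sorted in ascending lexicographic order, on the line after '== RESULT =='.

Regress step by step:
  through step 2 (unstack(g,c)): drop {holding(g)}, keep {ontable(d)}, require {clear(g), handempty, on(g,c)}
    → {clear(g), handempty, on(g,c), ontable(d)}
  through step 1 (stack(g,c)): drop {clear(g), handempty, on(g,c)}, keep {ontable(d)}, require {clear(c), holding(g)}
    → {clear(c), holding(g), ontable(d)}

== RESULT ==
["clear(c)", "holding(g)", "ontable(d)"]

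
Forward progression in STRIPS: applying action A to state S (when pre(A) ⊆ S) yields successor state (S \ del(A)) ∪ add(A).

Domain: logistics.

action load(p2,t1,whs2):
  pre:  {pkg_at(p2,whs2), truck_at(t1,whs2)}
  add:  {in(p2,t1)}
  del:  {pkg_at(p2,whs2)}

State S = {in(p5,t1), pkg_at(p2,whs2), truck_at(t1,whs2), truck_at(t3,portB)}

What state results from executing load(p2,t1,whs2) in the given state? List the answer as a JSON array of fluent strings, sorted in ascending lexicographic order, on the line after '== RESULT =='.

Progress:
  pre ⊆ S: {pkg_at(p2,whs2), truck_at(t1,whs2)} ⊆ S  — applicable
  S \ del = {in(p5,t1), truck_at(t1,whs2), truck_at(t3,portB)}
  ∪ add   = {in(p2,t1), in(p5,t1), truck_at(t1,whs2), truck_at(t3,portB)}

== RESULT ==
["in(p2,t1)", "in(p5,t1)", "truck_at(t1,whs2)", "truck_at(t3,portB)"]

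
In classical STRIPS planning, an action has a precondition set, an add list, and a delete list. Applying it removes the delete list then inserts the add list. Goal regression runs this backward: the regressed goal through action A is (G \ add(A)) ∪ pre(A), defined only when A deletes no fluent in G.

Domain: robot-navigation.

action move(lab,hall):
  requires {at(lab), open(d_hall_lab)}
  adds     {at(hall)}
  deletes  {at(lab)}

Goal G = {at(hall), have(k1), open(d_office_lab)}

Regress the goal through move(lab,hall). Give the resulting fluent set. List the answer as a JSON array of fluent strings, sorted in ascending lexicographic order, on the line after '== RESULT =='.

Compute (G \ add) ∪ pre:
  G ∩ del = {}  (empty — regression defined)
  G \ add = {at(hall), have(k1), open(d_office_lab)} \ {at(hall)} = {have(k1), open(d_office_lab)}
  ∪ pre   = {have(k1), open(d_office_lab)} ∪ {at(lab), open(d_hall_lab)}
          = {at(lab), have(k1), open(d_hall_lab), open(d_office_lab)}

== RESULT ==
["at(lab)", "have(k1)", "open(d_hall_lab)", "open(d_office_lab)"]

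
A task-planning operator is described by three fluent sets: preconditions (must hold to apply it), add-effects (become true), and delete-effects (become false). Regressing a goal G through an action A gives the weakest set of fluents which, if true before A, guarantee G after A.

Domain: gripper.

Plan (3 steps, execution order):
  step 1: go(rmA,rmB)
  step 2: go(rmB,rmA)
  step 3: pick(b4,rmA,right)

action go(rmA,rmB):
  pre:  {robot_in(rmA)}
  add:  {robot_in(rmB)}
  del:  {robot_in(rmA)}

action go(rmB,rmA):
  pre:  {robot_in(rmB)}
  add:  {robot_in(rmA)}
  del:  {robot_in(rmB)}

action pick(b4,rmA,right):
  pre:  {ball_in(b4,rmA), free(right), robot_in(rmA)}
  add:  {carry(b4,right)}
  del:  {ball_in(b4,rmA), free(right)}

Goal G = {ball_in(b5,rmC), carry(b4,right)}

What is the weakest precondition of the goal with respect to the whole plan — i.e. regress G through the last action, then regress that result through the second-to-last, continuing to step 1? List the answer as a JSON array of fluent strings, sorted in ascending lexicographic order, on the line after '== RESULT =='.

Regress step by step:
  through step 3 (pick(b4,rmA,right)): drop {carry(b4,right)}, keep {ball_in(b5,rmC)}, require {ball_in(b4,rmA), free(right), robot_in(rmA)}
    → {ball_in(b4,rmA), ball_in(b5,rmC), free(right), robot_in(rmA)}
  through step 2 (go(rmB,rmA)): drop {robot_in(rmA)}, keep {ball_in(b4,rmA), ball_in(b5,rmC), free(right)}, require {robot_in(rmB)}
    → {ball_in(b4,rmA), ball_in(b5,rmC), free(right), robot_in(rmB)}
  through step 1 (go(rmA,rmB)): drop {robot_in(rmB)}, keep {ball_in(b4,rmA), ball_in(b5,rmC), free(right)}, require {robot_in(rmA)}
    → {ball_in(b4,rmA), ball_in(b5,rmC), free(right), robot_in(rmA)}

== RESULT ==
["ball_in(b4,rmA)", "ball_in(b5,rmC)", "free(right)", "robot_in(rmA)"]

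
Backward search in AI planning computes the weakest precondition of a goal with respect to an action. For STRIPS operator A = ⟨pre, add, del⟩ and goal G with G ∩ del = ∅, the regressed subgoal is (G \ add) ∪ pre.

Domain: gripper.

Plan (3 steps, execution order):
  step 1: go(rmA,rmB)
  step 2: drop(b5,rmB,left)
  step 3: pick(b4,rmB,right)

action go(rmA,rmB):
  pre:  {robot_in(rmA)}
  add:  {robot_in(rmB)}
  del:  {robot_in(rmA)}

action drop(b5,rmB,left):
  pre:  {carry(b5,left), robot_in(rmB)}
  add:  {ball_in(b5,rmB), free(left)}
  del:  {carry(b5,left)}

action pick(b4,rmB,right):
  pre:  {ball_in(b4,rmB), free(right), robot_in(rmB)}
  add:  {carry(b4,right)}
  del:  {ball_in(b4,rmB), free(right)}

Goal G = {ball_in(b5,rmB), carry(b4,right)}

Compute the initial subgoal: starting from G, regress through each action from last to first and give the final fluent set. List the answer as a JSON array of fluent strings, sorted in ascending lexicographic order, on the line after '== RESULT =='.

Work backward from the goal:
  through step 3 (pick(b4,rmB,right)): drop {carry(b4,right)}, keep {ball_in(b5,rmB)}, require {ball_in(b4,rmB), free(right), robot_in(rmB)}
    → {ball_in(b4,rmB), ball_in(b5,rmB), free(right), robot_in(rmB)}
  through step 2 (drop(b5,rmB,left)): drop {ball_in(b5,rmB)}, keep {ball_in(b4,rmB), free(right), robot_in(rmB)}, require {carry(b5,left), robot_in(rmB)}
    → {ball_in(b4,rmB), carry(b5,left), free(right), robot_in(rmB)}
  through step 1 (go(rmA,rmB)): drop {robot_in(rmB)}, keep {ball_in(b4,rmB), carry(b5,left), free(right)}, require {robot_in(rmA)}
    → {ball_in(b4,rmB), carry(b5,left), free(right), robot_in(rmA)}

== RESULT ==
["ball_in(b4,rmB)", "carry(b5,left)", "free(right)", "robot_in(rmA)"]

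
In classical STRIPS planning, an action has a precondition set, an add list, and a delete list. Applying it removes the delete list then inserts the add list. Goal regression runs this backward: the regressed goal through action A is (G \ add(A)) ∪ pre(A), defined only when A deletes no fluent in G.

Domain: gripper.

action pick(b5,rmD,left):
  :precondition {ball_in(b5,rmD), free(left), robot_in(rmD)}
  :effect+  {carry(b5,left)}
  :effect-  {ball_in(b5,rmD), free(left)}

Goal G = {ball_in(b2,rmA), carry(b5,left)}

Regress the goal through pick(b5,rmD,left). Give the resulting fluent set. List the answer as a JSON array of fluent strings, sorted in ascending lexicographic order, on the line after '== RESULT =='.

Regress:
  G ∩ del = {}  (empty — regression defined)
  G \ add = {ball_in(b2,rmA), carry(b5,left)} \ {carry(b5,left)} = {ball_in(b2,rmA)}
  ∪ pre   = {ball_in(b2,rmA)} ∪ {ball_in(b5,rmD), free(left), robot_in(rmD)}
          = {ball_in(b2,rmA), ball_in(b5,rmD), free(left), robot_in(rmD)}

== RESULT ==
["ball_in(b2,rmA)", "ball_in(b5,rmD)", "free(left)", "robot_in(rmD)"]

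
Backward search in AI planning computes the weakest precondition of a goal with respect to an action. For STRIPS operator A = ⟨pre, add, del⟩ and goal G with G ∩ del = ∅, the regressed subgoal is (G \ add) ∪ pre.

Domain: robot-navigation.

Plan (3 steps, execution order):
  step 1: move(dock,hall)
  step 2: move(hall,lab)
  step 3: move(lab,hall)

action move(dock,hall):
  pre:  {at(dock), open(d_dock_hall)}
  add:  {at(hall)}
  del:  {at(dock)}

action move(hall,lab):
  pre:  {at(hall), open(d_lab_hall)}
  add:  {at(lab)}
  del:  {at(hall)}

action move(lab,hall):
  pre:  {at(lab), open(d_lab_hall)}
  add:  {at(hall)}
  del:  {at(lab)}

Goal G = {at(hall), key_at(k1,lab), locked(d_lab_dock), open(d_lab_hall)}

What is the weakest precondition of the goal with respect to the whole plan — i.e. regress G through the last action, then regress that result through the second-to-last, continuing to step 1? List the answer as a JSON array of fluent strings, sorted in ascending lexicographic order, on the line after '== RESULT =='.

Regress step by step:
  through step 3 (move(lab,hall)): drop {at(hall)}, keep {key_at(k1,lab), locked(d_lab_dock), open(d_lab_hall)}, require {at(lab), open(d_lab_hall)}
    → {at(lab), key_at(k1,lab), locked(d_lab_dock), open(d_lab_hall)}
  through step 2 (move(hall,lab)): drop {at(lab)}, keep {key_at(k1,lab), locked(d_lab_dock), open(d_lab_hall)}, require {at(hall), open(d_lab_hall)}
    → {at(hall), key_at(k1,lab), locked(d_lab_dock), open(d_lab_hall)}
  through step 1 (move(dock,hall)): drop {at(hall)}, keep {key_at(k1,lab), locked(d_lab_dock), open(d_lab_hall)}, require {at(dock), open(d_dock_hall)}
    → {at(dock), key_at(k1,lab), locked(d_lab_dock), open(d_dock_hall), open(d_lab_hall)}

== RESULT ==
["at(dock)", "key_at(k1,lab)", "locked(d_lab_dock)", "open(d_dock_hall)", "open(d_lab_hall)"]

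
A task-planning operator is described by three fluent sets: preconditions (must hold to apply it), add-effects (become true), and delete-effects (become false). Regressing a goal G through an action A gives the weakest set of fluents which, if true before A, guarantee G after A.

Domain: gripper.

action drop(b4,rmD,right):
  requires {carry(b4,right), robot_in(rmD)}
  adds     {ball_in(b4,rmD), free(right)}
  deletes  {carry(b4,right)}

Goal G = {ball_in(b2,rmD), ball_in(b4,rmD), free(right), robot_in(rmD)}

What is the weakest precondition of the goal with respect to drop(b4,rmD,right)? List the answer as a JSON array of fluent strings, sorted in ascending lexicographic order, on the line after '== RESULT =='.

Regress:
  G ∩ del = {}  (empty — regression defined)
  G \ add = {ball_in(b2,rmD), ball_in(b4,rmD), free(right), robot_in(rmD)} \ {ball_in(b4,rmD), free(right)} = {ball_in(b2,rmD), robot_in(rmD)}
  ∪ pre   = {ball_in(b2,rmD), robot_in(rmD)} ∪ {carry(b4,right), robot_in(rmD)}
          = {ball_in(b2,rmD), carry(b4,right), robot_in(rmD)}

== RESULT ==
["ball_in(b2,rmD)", "carry(b4,right)", "robot_in(rmD)"]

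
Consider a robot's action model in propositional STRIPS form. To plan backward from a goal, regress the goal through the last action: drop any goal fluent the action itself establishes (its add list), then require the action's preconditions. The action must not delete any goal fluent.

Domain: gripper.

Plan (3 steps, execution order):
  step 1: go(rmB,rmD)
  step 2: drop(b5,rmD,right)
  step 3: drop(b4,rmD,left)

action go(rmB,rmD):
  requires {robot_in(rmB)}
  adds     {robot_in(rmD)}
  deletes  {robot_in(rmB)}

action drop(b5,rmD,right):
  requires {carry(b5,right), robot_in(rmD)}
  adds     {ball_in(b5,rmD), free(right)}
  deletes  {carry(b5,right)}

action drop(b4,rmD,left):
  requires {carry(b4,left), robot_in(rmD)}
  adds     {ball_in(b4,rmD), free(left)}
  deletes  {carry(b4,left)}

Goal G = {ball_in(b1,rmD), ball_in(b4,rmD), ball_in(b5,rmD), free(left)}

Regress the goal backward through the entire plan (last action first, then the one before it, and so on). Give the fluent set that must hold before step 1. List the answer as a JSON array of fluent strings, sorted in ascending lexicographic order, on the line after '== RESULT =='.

Work backward from the goal:
  through step 3 (drop(b4,rmD,left)): drop {ball_in(b4,rmD), free(left)}, keep {ball_in(b1,rmD), ball_in(b5,rmD)}, require {carry(b4,left), robot_in(rmD)}
    → {ball_in(b1,rmD), ball_in(b5,rmD), carry(b4,left), robot_in(rmD)}
  through step 2 (drop(b5,rmD,right)): drop {ball_in(b5,rmD)}, keep {ball_in(b1,rmD), carry(b4,left), robot_in(rmD)}, require {carry(b5,right), robot_in(rmD)}
    → {ball_in(b1,rmD), carry(b4,left), carry(b5,right), robot_in(rmD)}
  through step 1 (go(rmB,rmD)): drop {robot_in(rmD)}, keep {ball_in(b1,rmD), carry(b4,left), carry(b5,right)}, require {robot_in(rmB)}
    → {ball_in(b1,rmD), carry(b4,left), carry(b5,right), robot_in(rmB)}

== RESULT ==
["ball_in(b1,rmD)", "carry(b4,left)", "carry(b5,right)", "robot_in(rmB)"]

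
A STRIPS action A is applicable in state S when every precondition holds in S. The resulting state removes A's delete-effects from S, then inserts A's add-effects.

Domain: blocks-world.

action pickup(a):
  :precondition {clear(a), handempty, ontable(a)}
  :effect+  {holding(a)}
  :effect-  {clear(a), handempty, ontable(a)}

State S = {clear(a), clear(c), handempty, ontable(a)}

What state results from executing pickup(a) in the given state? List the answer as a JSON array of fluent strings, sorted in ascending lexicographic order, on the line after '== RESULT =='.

Progress:
  pre ⊆ S: {clear(a), handempty, ontable(a)} ⊆ S  — applicable
  S \ del = {clear(c)}
  ∪ add   = {clear(c), holding(a)}

== RESULT ==
["clear(c)", "holding(a)"]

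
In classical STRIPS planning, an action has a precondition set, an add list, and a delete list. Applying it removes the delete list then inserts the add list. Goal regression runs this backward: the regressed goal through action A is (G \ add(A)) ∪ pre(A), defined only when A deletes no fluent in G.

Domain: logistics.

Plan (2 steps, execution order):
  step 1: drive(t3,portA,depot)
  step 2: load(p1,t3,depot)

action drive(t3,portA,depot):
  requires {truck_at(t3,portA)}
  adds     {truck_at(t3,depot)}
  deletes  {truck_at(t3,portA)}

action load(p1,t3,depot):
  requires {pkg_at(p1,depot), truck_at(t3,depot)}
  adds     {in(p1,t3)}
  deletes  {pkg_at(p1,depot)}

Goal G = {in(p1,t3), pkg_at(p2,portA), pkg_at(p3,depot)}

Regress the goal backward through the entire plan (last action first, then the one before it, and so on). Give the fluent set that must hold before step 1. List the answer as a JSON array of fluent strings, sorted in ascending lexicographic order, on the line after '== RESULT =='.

Work backward from the goal:
  through step 2 (load(p1,t3,depot)): drop {in(p1,t3)}, keep {pkg_at(p2,portA), pkg_at(p3,depot)}, require {pkg_at(p1,depot), truck_at(t3,depot)}
    → {pkg_at(p1,depot), pkg_at(p2,portA), pkg_at(p3,depot), truck_at(t3,depot)}
  through step 1 (drive(t3,portA,depot)): drop {truck_at(t3,depot)}, keep {pkg_at(p1,depot), pkg_at(p2,portA), pkg_at(p3,depot)}, require {truck_at(t3,portA)}
    → {pkg_at(p1,depot), pkg_at(p2,portA), pkg_at(p3,depot), truck_at(t3,portA)}

== RESULT ==
["pkg_at(p1,depot)", "pkg_at(p2,portA)", "pkg_at(p3,depot)", "truck_at(t3,portA)"]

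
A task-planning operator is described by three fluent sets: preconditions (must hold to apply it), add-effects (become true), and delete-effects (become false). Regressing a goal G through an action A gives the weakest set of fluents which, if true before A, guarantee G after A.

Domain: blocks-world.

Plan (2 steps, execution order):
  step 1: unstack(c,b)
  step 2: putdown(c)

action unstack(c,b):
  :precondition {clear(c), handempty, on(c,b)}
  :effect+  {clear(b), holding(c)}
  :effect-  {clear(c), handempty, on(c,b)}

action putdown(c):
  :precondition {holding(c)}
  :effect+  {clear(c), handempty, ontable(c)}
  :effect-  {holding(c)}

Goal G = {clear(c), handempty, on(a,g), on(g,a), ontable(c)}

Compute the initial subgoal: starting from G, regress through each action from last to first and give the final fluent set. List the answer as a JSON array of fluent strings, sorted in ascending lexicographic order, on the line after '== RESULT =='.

Regress step by step:
  through step 2 (putdown(c)): drop {clear(c), handempty, ontable(c)}, keep {on(a,g), on(g,a)}, require {holding(c)}
    → {holding(c), on(a,g), on(g,a)}
  through step 1 (unstack(c,b)): drop {holding(c)}, keep {on(a,g), on(g,a)}, require {clear(c), handempty, on(c,b)}
    → {clear(c), handempty, on(a,g), on(c,b), on(g,a)}

== RESULT ==
["clear(c)", "handempty", "on(a,g)", "on(c,b)", "on(g,a)"]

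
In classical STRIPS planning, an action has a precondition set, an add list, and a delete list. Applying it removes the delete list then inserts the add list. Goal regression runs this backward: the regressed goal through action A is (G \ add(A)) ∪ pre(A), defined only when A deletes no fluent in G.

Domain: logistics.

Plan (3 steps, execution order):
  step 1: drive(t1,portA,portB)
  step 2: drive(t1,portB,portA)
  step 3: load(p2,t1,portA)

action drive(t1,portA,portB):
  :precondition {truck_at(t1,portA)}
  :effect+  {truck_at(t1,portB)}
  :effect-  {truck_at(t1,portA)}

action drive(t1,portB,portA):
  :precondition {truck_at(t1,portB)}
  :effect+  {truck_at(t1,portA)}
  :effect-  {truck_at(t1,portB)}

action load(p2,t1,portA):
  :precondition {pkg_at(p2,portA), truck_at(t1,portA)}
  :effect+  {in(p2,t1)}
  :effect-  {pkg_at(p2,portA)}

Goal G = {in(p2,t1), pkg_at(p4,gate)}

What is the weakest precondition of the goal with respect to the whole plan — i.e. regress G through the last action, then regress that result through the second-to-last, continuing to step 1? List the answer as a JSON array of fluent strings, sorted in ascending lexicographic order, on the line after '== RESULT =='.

Regress step by step:
  through step 3 (load(p2,t1,portA)): drop {in(p2,t1)}, keep {pkg_at(p4,gate)}, require {pkg_at(p2,portA), truck_at(t1,portA)}
    → {pkg_at(p2,portA), pkg_at(p4,gate), truck_at(t1,portA)}
  through step 2 (drive(t1,portB,portA)): drop {truck_at(t1,portA)}, keep {pkg_at(p2,portA), pkg_at(p4,gate)}, require {truck_at(t1,portB)}
    → {pkg_at(p2,portA), pkg_at(p4,gate), truck_at(t1,portB)}
  through step 1 (drive(t1,portA,portB)): drop {truck_at(t1,portB)}, keep {pkg_at(p2,portA), pkg_at(p4,gate)}, require {truck_at(t1,portA)}
    → {pkg_at(p2,portA), pkg_at(p4,gate), truck_at(t1,portA)}

== RESULT ==
["pkg_at(p2,portA)", "pkg_at(p4,gate)", "truck_at(t1,portA)"]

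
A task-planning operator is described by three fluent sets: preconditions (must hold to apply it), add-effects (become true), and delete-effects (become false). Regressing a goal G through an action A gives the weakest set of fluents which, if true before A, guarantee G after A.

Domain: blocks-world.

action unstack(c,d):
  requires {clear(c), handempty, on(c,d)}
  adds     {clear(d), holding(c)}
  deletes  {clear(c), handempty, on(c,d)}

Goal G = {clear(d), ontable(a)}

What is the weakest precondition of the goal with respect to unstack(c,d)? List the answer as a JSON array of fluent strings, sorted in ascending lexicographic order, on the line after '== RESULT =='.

Regress:
  G ∩ del = {}  (empty — regression defined)
  G \ add = {clear(d), ontable(a)} \ {clear(d), holding(c)} = {ontable(a)}
  ∪ pre   = {ontable(a)} ∪ {clear(c), handempty, on(c,d)}
          = {clear(c), handempty, on(c,d), ontable(a)}

== RESULT ==
["clear(c)", "handempty", "on(c,d)", "ontable(a)"]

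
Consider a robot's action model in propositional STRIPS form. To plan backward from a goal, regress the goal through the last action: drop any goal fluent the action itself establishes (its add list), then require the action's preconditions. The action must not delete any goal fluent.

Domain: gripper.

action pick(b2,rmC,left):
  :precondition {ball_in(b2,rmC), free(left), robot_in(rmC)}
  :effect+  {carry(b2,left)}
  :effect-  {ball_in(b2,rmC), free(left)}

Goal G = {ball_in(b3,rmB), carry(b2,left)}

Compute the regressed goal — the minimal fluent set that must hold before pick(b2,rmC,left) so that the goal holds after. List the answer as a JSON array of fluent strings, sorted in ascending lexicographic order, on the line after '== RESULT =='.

Compute (G \ add) ∪ pre:
  G ∩ del = {}  (empty — regression defined)
  G \ add = {ball_in(b3,rmB), carry(b2,left)} \ {carry(b2,left)} = {ball_in(b3,rmB)}
  ∪ pre   = {ball_in(b3,rmB)} ∪ {ball_in(b2,rmC), free(left), robot_in(rmC)}
          = {ball_in(b2,rmC), ball_in(b3,rmB), free(left), robot_in(rmC)}

== RESULT ==
["ball_in(b2,rmC)", "ball_in(b3,rmB)", "free(left)", "robot_in(rmC)"]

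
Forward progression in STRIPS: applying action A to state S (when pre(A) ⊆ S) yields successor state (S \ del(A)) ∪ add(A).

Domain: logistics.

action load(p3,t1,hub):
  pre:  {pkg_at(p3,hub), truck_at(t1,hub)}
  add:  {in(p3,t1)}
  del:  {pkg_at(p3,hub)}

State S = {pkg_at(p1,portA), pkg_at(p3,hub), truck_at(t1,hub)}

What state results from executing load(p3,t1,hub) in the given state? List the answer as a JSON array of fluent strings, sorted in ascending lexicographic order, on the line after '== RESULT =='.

Progress:
  pre ⊆ S: {pkg_at(p3,hub), truck_at(t1,hub)} ⊆ S  — applicable
  S \ del = {pkg_at(p1,portA), truck_at(t1,hub)}
  ∪ add   = {in(p3,t1), pkg_at(p1,portA), truck_at(t1,hub)}

== RESULT ==
["in(p3,t1)", "pkg_at(p1,portA)", "truck_at(t1,hub)"]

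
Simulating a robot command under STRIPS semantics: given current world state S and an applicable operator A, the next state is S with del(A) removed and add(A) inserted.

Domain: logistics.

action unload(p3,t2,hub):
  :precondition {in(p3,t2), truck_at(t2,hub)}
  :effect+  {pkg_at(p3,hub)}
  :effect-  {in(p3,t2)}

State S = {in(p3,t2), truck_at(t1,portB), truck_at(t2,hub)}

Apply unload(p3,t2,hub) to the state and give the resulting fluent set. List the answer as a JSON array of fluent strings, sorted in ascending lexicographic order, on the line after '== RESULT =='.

Compute (S \ del) ∪ add:
  pre ⊆ S: {in(p3,t2), truck_at(t2,hub)} ⊆ S  — applicable
  S \ del = {truck_at(t1,portB), truck_at(t2,hub)}
  ∪ add   = {pkg_at(p3,hub), truck_at(t1,portB), truck_at(t2,hub)}

== RESULT ==
["pkg_at(p3,hub)", "truck_at(t1,portB)", "truck_at(t2,hub)"]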